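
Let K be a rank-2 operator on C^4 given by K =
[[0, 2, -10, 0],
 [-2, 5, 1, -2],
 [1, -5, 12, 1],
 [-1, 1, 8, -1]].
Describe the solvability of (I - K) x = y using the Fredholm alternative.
(I - K) is invertible (det(I - K) = 41 ≠ 0), so for every y in C^4 the equation (I - K) x = y has a unique solution.

K has rank 2 and factors as K = U V^T = u1 v1^T + u2 v2^T with u1 = (-2, 1, 2, 2), v1 = (-1, 2, 3, -1), u2 = (2, 1, -3, -1), v2 = (-1, 3, -2, -1) (multiplying out reproduces the displayed K). The nonzero eigenvalues of U V^T coincide with those of the 2 x 2 matrix G = V^T U = [[v1·u1, v1·u2], [v2·u1, v2·u2]] = [[8, -8], [-1, 8]], and by the Sylvester determinant identity det(I_4 - U V^T) = det(I_2 - V^T U) = det([[-7, 8], [1, -7]]) = (-7)(-7) - (8)(1) = 41. (Direct check: I - K =
[[1, -2, 10, 0],
 [2, -4, -1, 2],
 [-1, 5, -11, -1],
 [1, -1, -8, 2]]
has determinant 41.) The finite-dimensional Fredholm alternative says: either (I - K) is invertible, or ker(I - K) ≠ {0} and then range(I - K) = ker((I - K)^*)^⊥, with dim ker(I - K) = dim ker((I - K)^*). Since det(I - K) ≠ 0, 1 is not an eigenvalue of K and ker(I - K) = {0}, so we are in the first case: for every y there is a unique x = (I - K)^(-1) y. (Explicitly, by the Woodbury identity, (I - U V^T)^(-1) = I + U (I_2 - G)^(-1) V^T.)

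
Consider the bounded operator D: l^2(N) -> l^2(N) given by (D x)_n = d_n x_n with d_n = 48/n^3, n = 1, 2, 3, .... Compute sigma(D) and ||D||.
sigma(D) = {48/n^3 : n ≥ 1} ∪ {0}; ||D|| = 48

A bounded diagonal operator on l^2 with diagonal entries d_n has spectrum equal to the closure of {d_n : n ≥ 1}: every d_n is an eigenvalue (with eigenvector e_n), so {d_n} ⊂ sigma(D); the spectrum is closed, so its closure is too; and for lambda not in the closure, (D - lambda I) has bounded inverse (the diagonal entries 1/(d_n - lambda) are bounded). For our sequence d_n = 48/n^3, n = 1, 2, 3, ...:
  - {d_n} = {48/n^3 : n ≥ 1}; the only limit point is 0
  - closure = {48/n^3 : n ≥ 1} ∪ {0}
For the norm: a diagonal operator has ||D|| = sup_n |d_n|. Here d_n = 48/n^3 is positive and decreasing, so sup_n |d_n| = d_1 = 48. So ||D|| = 48.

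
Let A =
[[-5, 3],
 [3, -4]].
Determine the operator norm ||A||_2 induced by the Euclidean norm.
||A||_2 = sqrt((59 + sqrt(2997))/2) ≈ 7.5414 (= sqrt(largest eigenvalue of A^T A))

||A||_2 = sigma_max(A) = sqrt(lambda_max(A^T A)). Form the symmetric matrix M = A^T A =
[[34, -27],
 [-27, 25]].
Its characteristic polynomial (trace, determinant of M give the coefficients) is
  p(λ) = det(λ I - M) = λ^2 - 59λ + 121.
For λ^2 - 59λ + 121 the discriminant is 2997. It is nonnegative but not a perfect square, so the roots are real and irrational: λ = (59 ± sqrt(2997))/2 ≈ 56.8724, 2.1276.
So the eigenvalues of A^T A are ≈ 2.1276, 56.8724 (all ≥ 0, as they must be for A^T A). The largest is λ_max = (59 + sqrt(2997))/2 ≈ 56.8724, hence ||A||_2 = sqrt(λ_max) = sqrt((59 + sqrt(2997))/2) ≈ 7.5414.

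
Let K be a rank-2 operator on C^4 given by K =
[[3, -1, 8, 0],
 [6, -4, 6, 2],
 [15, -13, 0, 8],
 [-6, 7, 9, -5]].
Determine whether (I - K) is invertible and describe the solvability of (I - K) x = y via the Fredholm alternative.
(I - K) is invertible (det(I - K) = -122 ≠ 0), so for every y in C^4 the equation (I - K) x = y has a unique solution.

K has rank 2 and factors as K = U V^T = u1 v1^T + u2 v2^T with u1 = (-2, -2, -2, -1), v1 = (-3, 2, -3, -1), u2 = (1, 0, -3, 3), v2 = (-3, 3, 2, -2) (multiplying out reproduces the displayed K). The nonzero eigenvalues of U V^T coincide with those of the 2 x 2 matrix G = V^T U = [[v1·u1, v1·u2], [v2·u1, v2·u2]] = [[9, 3], [-2, -15]], and by the Sylvester determinant identity det(I_4 - U V^T) = det(I_2 - V^T U) = det([[-8, -3], [2, 16]]) = (-8)(16) - (-3)(2) = -122. (Direct check: I - K =
[[-2, 1, -8, 0],
 [-6, 5, -6, -2],
 [-15, 13, 1, -8],
 [6, -7, -9, 6]]
has determinant -122.) The finite-dimensional Fredholm alternative says: either (I - K) is invertible, or ker(I - K) ≠ {0} and then range(I - K) = ker((I - K)^*)^⊥, with dim ker(I - K) = dim ker((I - K)^*). Since det(I - K) ≠ 0, 1 is not an eigenvalue of K and ker(I - K) = {0}, so we are in the first case: for every y there is a unique x = (I - K)^(-1) y. (Explicitly, by the Woodbury identity, (I - U V^T)^(-1) = I + U (I_2 - G)^(-1) V^T.)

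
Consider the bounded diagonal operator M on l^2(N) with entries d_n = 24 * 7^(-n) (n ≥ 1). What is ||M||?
||M|| = 24/7 (attained at n = 1)

For M diagonal, ||M|| = sup_n |d_n|. The sequence d_n = 24 * 7^(-n) is positive and strictly decreasing (ratio 7^(-1) < 1), so the supremum is d_1 = 24/7. Hence ||M|| = 24/7.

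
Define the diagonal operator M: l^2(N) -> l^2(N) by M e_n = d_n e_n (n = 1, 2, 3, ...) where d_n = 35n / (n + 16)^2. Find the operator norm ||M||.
||M|| = 35/64 (attained at n = 16)

For M diagonal, ||M|| = sup_n |d_n|. Treat f(x) = 35x / (x + 16)^2 for real x > 0. By the quotient rule, f'(x) = 35(16 - x)/(x + 16)^3, which is positive for x < 16 and negative for x > 16. So f has a unique maximum at x = 16, and since 16 is a positive integer, the supremum over n ≥ 1 is attained at n = 16: d_16 = 35·16/(16 + 16)^2 = 35·16/1024 = 35/64. Hence ||M|| = 35/64.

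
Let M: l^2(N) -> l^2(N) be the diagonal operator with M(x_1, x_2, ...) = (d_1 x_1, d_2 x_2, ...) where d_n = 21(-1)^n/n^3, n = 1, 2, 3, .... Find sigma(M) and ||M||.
sigma(M) = {21(-1)^n/n^3 : n ≥ 1} ∪ {0}; ||M|| = 21

A bounded diagonal operator on l^2 with diagonal entries d_n has spectrum equal to the closure of {d_n : n ≥ 1}: every d_n is an eigenvalue (with eigenvector e_n), so {d_n} ⊂ sigma(M); the spectrum is closed, so its closure is too; and for lambda not in the closure, (M - lambda I) has bounded inverse (the diagonal entries 1/(d_n - lambda) are bounded). For our sequence d_n = 21(-1)^n/n^3, n = 1, 2, 3, ...:
  - {d_n} = {21(-1)^n/n^3 : n ≥ 1}; the only limit point is 0
  - closure = {21(-1)^n/n^3 : n ≥ 1} ∪ {0}
For the norm: a diagonal operator has ||M|| = sup_n |d_n|. Here |d_n| = 21/n^3 is decreasing, so sup_n |d_n| = |d_1| = 21. So ||M|| = 21.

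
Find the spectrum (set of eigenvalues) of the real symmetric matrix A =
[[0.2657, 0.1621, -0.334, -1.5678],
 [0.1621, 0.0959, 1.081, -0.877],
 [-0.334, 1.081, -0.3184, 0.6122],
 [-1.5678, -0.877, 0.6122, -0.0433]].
sigma(A) ≈ {-2, -1, 1, 2}

A is real symmetric, so its spectrum consists of real eigenvalues. Expanding the characteristic polynomial of the displayed matrix gives
  det(λ I - A) = p(λ) = λ^4 + (0)λ^3 + (-5)λ^2 + (0)λ + (4).
Solving p(λ) = 0 yields eigenvalues ≈ -2, -1, 1, 2. (A is shown rounded to 4 decimals, so these recover the underlying integer eigenvalues to within that precision.)
Verification: the trace of A = 0 equals the sum of eigenvalues 0, and det(A) ≈ 3.9997 matches the eigenvalue product 4.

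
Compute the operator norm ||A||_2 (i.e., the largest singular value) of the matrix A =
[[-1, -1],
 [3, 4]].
||A||_2 = sqrt((27 + sqrt(725))/2) ≈ 5.1926 (= sqrt(largest eigenvalue of A^T A))

||A||_2 = sigma_max(A) = sqrt(lambda_max(A^T A)). Form the symmetric matrix M = A^T A =
[[10, 13],
 [13, 17]].
Its characteristic polynomial (trace, determinant of M give the coefficients) is
  p(λ) = det(λ I - M) = λ^2 - 27λ + 1.
For λ^2 - 27λ + 1 the discriminant is 725. It is nonnegative but not a perfect square, so the roots are real and irrational: λ = (27 ± sqrt(725))/2 ≈ 26.9629, 0.0371.
So the eigenvalues of A^T A are ≈ 0.0371, 26.9629 (all ≥ 0, as they must be for A^T A). The largest is λ_max = (27 + sqrt(725))/2 ≈ 26.9629, hence ||A||_2 = sqrt(λ_max) = sqrt((27 + sqrt(725))/2) ≈ 5.1926.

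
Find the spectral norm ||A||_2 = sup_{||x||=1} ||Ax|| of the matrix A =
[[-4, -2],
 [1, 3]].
||A||_2 = sqrt((30 + sqrt(500))/2) ≈ 5.1167 (= sqrt(largest eigenvalue of A^T A))

||A||_2 = sigma_max(A) = sqrt(lambda_max(A^T A)). Form the symmetric matrix M = A^T A =
[[17, 11],
 [11, 13]].
Its characteristic polynomial (trace, determinant of M give the coefficients) is
  p(λ) = det(λ I - M) = λ^2 - 30λ + 100.
For λ^2 - 30λ + 100 the discriminant is 500. It is nonnegative but not a perfect square, so the roots are real and irrational: λ = (30 ± sqrt(500))/2 ≈ 26.1803, 3.8197.
So the eigenvalues of A^T A are ≈ 3.8197, 26.1803 (all ≥ 0, as they must be for A^T A). The largest is λ_max = (30 + sqrt(500))/2 ≈ 26.1803, hence ||A||_2 = sqrt(λ_max) = sqrt((30 + sqrt(500))/2) ≈ 5.1167.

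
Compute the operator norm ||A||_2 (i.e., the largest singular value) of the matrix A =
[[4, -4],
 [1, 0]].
||A||_2 = sqrt((33 + sqrt(1025))/2) ≈ 5.7016 (= sqrt(largest eigenvalue of A^T A))

||A||_2 = sigma_max(A) = sqrt(lambda_max(A^T A)). Form the symmetric matrix M = A^T A =
[[17, -16],
 [-16, 16]].
Its characteristic polynomial (trace, determinant of M give the coefficients) is
  p(λ) = det(λ I - M) = λ^2 - 33λ + 16.
For λ^2 - 33λ + 16 the discriminant is 1025. It is nonnegative but not a perfect square, so the roots are real and irrational: λ = (33 ± sqrt(1025))/2 ≈ 32.5078, 0.4922.
So the eigenvalues of A^T A are ≈ 0.4922, 32.5078 (all ≥ 0, as they must be for A^T A). The largest is λ_max = (33 + sqrt(1025))/2 ≈ 32.5078, hence ||A||_2 = sqrt(λ_max) = sqrt((33 + sqrt(1025))/2) ≈ 5.7016.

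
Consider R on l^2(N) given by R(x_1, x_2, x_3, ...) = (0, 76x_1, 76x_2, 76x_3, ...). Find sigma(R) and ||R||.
sigma(R) = closed disk {z in C : |z| ≤ 76}; ||R|| = 76

Note R = 76·U where U is the unit right shift (U x)_k = x_{k-1} (with x_0 := 0); so ||R|| = 76||U|| and sigma(R) = 76·sigma(U). ||R x||^2 = sum_{k≥1} |76x_k|^2 = 5776||x||^2, so ||R|| = 76 and sigma(R) ⊂ {|z| ≤ 76}. For any |lambda| < 76, the equation (R - lambda I) x = 0 forces x_1 = 0, then 76x_k = lambda x_{k+1} ⇒ x = 0, so R has no eigenvalues. But (R - lambda I) is not surjective for |lambda| < 76: solving (R - lambda I) x = e_1 would require x_n proportional to (lambda/76)^(-n), which is not in l^2. So every |lambda| < 76 lies in the residual spectrum. The boundary |lambda| = 76 is in the approximate point spectrum (the spectrum is closed). Hence sigma(R) is the closed disk of radius 76.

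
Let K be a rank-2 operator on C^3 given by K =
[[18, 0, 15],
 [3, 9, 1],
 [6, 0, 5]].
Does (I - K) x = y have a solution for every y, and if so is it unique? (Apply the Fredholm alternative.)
(I - K) is invertible (det(I - K) = 176 ≠ 0), so for every y in C^3 the equation (I - K) x = y has a unique solution.

K has rank 2 and factors as K = U V^T = u1 v1^T + u2 v2^T with u1 = (-3, -2, -1), v1 = (-3, -3, -2), u2 = (3, -1, 1), v2 = (3, -3, 3) (multiplying out reproduces the displayed K). The nonzero eigenvalues of U V^T coincide with those of the 2 x 2 matrix G = V^T U = [[v1·u1, v1·u2], [v2·u1, v2·u2]] = [[17, -8], [-6, 15]], and by the Sylvester determinant identity det(I_3 - U V^T) = det(I_2 - V^T U) = det([[-16, 8], [6, -14]]) = (-16)(-14) - (8)(6) = 176. (Direct check: I - K =
[[-17, 0, -15],
 [-3, -8, -1],
 [-6, 0, -4]]
has determinant 176.) The finite-dimensional Fredholm alternative says: either (I - K) is invertible, or ker(I - K) ≠ {0} and then range(I - K) = ker((I - K)^*)^⊥, with dim ker(I - K) = dim ker((I - K)^*). Since det(I - K) ≠ 0, 1 is not an eigenvalue of K and ker(I - K) = {0}, so we are in the first case: for every y there is a unique x = (I - K)^(-1) y. (Explicitly, by the Woodbury identity, (I - U V^T)^(-1) = I + U (I_2 - G)^(-1) V^T.)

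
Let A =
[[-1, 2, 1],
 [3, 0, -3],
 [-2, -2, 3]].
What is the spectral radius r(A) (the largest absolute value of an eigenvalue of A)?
r(A) = (5 + sqrt(17))/2 ≈ 4.5616

The eigenvalues of A are the roots of its characteristic polynomial. With M = A (coefficients from the trace, the sum of principal 2x2 minors, and det A):
  p(λ) = det(λ I - M) = λ^3 - 2λ^2 - 13λ + 6.
By the rational root theorem any rational root is an integer divisor of 6. Testing λ = -3: p(-3) = -27 - 18 + 39 + 6 = 0, so λ = -3 is a root. Dividing out (λ + 3) leaves p(λ) = (λ + 3)(λ^2 - 5λ + 2). For λ^2 - 5λ + 2 the discriminant is 17. It is nonnegative but not a perfect square, so the roots are real and irrational: λ = (5 ± sqrt(17))/2 ≈ 4.5616, 0.4384.
Thus the eigenvalues (to 4 decimals) are 4.5616 (modulus 4.5616); 0.4384 (modulus 0.4384); -3 (modulus 3). The spectral radius is the largest modulus: r(A) = (5 + sqrt(17))/2 ≈ 4.5616. (Cross-check: r(A) ≤ ||A||_2 ≈ 5.7823; equality holds whenever A is normal, though it can also hold for some non-normal A.)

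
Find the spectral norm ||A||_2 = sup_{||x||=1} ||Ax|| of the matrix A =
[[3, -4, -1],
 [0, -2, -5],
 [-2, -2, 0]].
||A||_2 ≈ 6.4148 (= sqrt(largest eigenvalue of A^T A))

||A||_2 = sigma_max(A) = sqrt(lambda_max(A^T A)). Form the symmetric matrix M = A^T A =
[[13, -8, -3],
 [-8, 24, 14],
 [-3, 14, 26]].
Its characteristic polynomial (trace, sum of principal 2x2 minors, determinant of M give the coefficients) is
  p(λ) = det(λ I - M) = λ^3 - 63λ^2 + 1005λ - 4356.
No integer candidate from the rational root theorem (±divisors of 4356) is a root, so the roots are irrational. The cubic discriminant is Δ = 43754445 > 0, so there are three distinct real roots. p(7) = -65 and p(8) = 164 have opposite signs, so a root lies in (7, 8); Newton's method refines it to λ ≈ 7.2504. p(14) = 110 and p(15) = -81 have opposite signs, so a root lies in (14, 15); Newton's method refines it to λ ≈ 14.6003. p(41) = -133 and p(42) = 810 have opposite signs, so a root lies in (41, 42); Newton's method refines it to λ ≈ 41.1493. Check (Vieta): the three roots sum to 63, matching tr M = 63.
So the eigenvalues of A^T A are ≈ 7.2504, 14.6003, 41.1493 (all ≥ 0, as they must be for A^T A). The largest is λ_max ≈ 41.1493, hence ||A||_2 = sqrt(λ_max) ≈ 6.4148.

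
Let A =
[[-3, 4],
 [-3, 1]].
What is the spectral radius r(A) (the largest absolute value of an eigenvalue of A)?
r(A) = 3

The eigenvalues of A are the roots of its characteristic polynomial. With M = A (coefficients from the trace and determinant):
  p(λ) = det(λ I - M) = λ^2 + 2λ + 9.
For λ^2 + 2λ + 9 the discriminant is -32. It is negative, so the roots are the complex-conjugate pair λ = -1 ± (sqrt(32)/2) i ≈ -1 ± 2.8284i. For a conjugate pair the product of the roots equals the constant term, so |λ|^2 = 9 and |λ| = sqrt(9) = 3.
Thus the eigenvalues (to 4 decimals) are -1 ± 2.8284i (modulus 3). The spectral radius is the largest modulus: r(A) = 3. (Cross-check: r(A) ≤ ||A||_2 ≈ 5.7016; equality holds whenever A is normal, though it can also hold for some non-normal A.)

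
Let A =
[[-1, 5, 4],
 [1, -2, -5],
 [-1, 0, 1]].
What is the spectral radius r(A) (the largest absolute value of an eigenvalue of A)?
r(A) ≈ 2.5783

The eigenvalues of A are the roots of its characteristic polynomial. With M = A (coefficients from the trace, the sum of principal 2x2 minors, and det A):
  p(λ) = det(λ I - M) = λ^3 + 2λ^2 - 2λ - 14.
No integer candidate from the rational root theorem (±divisors of 14) is a root, so the roots are irrational. The cubic discriminant is Δ = -3788 < 0, so there is one real root and a complex-conjugate pair. p(2) = -2 and p(3) = 25 have opposite signs, so a root lies in (2, 3); Newton's method refines it to λ ≈ 2.106. Dividing out (λ - (2.106)) leaves approximately λ^2 + 4.106λ + 6.6475. For λ^2 + 4.106λ + 6.6475 the discriminant is -9.7305. It is negative, so the remaining roots are the complex-conjugate pair λ ≈ -2.053 ± 1.5597i. Their product equals the constant term, so |λ|^2 ≈ 6.6475 and |λ| ≈ 2.5783.
Thus the eigenvalues (to 4 decimals) are 2.106 (modulus 2.106); -2.053 ± 1.5597i (modulus 2.5783). The spectral radius is the largest modulus: r(A) ≈ 2.5783. (Cross-check: r(A) ≤ ||A||_2 ≈ 8.2742; equality holds whenever A is normal, though it can also hold for some non-normal A.)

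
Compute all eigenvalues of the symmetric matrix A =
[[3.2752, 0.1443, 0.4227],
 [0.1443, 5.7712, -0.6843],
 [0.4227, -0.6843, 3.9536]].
sigma(A) ≈ {3, 4, 6}

A is real symmetric, so its spectrum consists of real eigenvalues. Expanding the characteristic polynomial of the displayed matrix gives
  det(λ I - A) = p(λ) = λ^3 + (-13)λ^2 + (54)λ + (-72).
Solving p(λ) = 0 yields eigenvalues ≈ 3, 4, 6. (A is shown rounded to 4 decimals, so these recover the underlying integer eigenvalues to within that precision.)
Verification: the trace of A = 13 equals the sum of eigenvalues 13, and det(A) ≈ 71.9997 matches the eigenvalue product 72.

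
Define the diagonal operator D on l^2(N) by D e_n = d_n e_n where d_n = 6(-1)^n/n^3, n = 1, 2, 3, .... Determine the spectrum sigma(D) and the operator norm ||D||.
sigma(D) = {6(-1)^n/n^3 : n ≥ 1} ∪ {0}; ||D|| = 6

A bounded diagonal operator on l^2 with diagonal entries d_n has spectrum equal to the closure of {d_n : n ≥ 1}: every d_n is an eigenvalue (with eigenvector e_n), so {d_n} ⊂ sigma(D); the spectrum is closed, so its closure is too; and for lambda not in the closure, (D - lambda I) has bounded inverse (the diagonal entries 1/(d_n - lambda) are bounded). For our sequence d_n = 6(-1)^n/n^3, n = 1, 2, 3, ...:
  - {d_n} = {6(-1)^n/n^3 : n ≥ 1}; the only limit point is 0
  - closure = {6(-1)^n/n^3 : n ≥ 1} ∪ {0}
For the norm: a diagonal operator has ||D|| = sup_n |d_n|. Here |d_n| = 6/n^3 is decreasing, so sup_n |d_n| = |d_1| = 6. So ||D|| = 6.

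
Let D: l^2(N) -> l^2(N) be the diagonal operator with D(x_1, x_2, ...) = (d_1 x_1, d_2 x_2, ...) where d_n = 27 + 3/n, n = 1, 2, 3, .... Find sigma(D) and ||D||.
sigma(D) = {27 + 3/n : n ≥ 1} ∪ {27}; ||D|| = 30

A bounded diagonal operator on l^2 with diagonal entries d_n has spectrum equal to the closure of {d_n : n ≥ 1}: every d_n is an eigenvalue (with eigenvector e_n), so {d_n} ⊂ sigma(D); the spectrum is closed, so its closure is too; and for lambda not in the closure, (D - lambda I) has bounded inverse (the diagonal entries 1/(d_n - lambda) are bounded). For our sequence d_n = 27 + 3/n, n = 1, 2, 3, ...:
  - {d_n} = {27 + 3/n : n ≥ 1}; the only limit point is 27
  - closure = {27 + 3/n : n ≥ 1} ∪ {27}
For the norm: a diagonal operator has ||D|| = sup_n |d_n|. Here d_n = 27 + 3/n is positive and decreasing, so sup_n |d_n| = d_1 = 27 + 3 = 30. So ||D|| = 30.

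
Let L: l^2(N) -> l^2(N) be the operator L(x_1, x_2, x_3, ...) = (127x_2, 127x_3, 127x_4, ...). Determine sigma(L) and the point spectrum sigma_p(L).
sigma(L) = closed disk {z in C : |z| ≤ 127}; sigma_p(L) = open disk {z in C : |z| < 127}

Note L = 127·V where V is the unit left shift (V x)_k = x_{k+1}; so sigma(L) = 127·sigma(V) and ||L|| = 127||V||. ||L x||^2 = 16129sum_{k≥2} |x_k|^2 ≤ 16129||x||^2, with equality on {x : x_1 = 0}, so ||L|| = 127. For any lambda with |lambda| < 127, set r = lambda/127 (|r| < 1); the vector x = (1, r, r^2, ...) is in l^2 and satisfies L x = 127(r, r^2, ...) = lambda x, so lambda is an eigenvalue. On the boundary |lambda| = 127 the geometric series diverges, so no l^2 eigenvector exists, but these lambda lie in the approximate point spectrum. Hence sigma(L) is the closed disk of radius 127 and sigma_p(L) is the open disk.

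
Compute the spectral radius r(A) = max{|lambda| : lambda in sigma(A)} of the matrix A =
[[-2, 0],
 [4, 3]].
r(A) = 3

The eigenvalues of A are the roots of its characteristic polynomial. With M = A (coefficients from the trace and determinant):
  p(λ) = det(λ I - M) = λ^2 - λ - 6.
For λ^2 - λ - 6 the discriminant is 25. It is a perfect square (5^2), so the roots are rational: λ = (1 ± 5)/2 = 3, -2.
Thus the eigenvalues (to 4 decimals) are 3 (modulus 3); -2 (modulus 2). The spectral radius is the largest modulus: r(A) = 3. (Cross-check: r(A) ≤ ||A||_2 ≈ 5.2631; equality holds whenever A is normal, though it can also hold for some non-normal A.)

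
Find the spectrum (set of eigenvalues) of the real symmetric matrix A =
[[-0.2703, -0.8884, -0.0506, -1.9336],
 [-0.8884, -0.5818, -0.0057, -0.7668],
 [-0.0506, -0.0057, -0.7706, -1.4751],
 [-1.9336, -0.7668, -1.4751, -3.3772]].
sigma(A) ≈ {-5, -1, 0, 1}

A is real symmetric, so its spectrum consists of real eigenvalues. Expanding the characteristic polynomial of the displayed matrix gives
  det(λ I - A) = p(λ) = λ^4 + (5)λ^3 + (-1)λ^2 + (-5)λ + (0).
Solving p(λ) = 0 yields eigenvalues ≈ -5, -1, 0, 1. (A is shown rounded to 4 decimals, so these recover the underlying integer eigenvalues to within that precision.)
Verification: the trace of A = -5 equals the sum of eigenvalues -5, and det(A) ≈ 0.0001 matches the eigenvalue product 0.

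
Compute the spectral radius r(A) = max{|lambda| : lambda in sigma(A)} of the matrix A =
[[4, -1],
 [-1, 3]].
r(A) = (7 + sqrt(5))/2 ≈ 4.618

The eigenvalues of A are the roots of its characteristic polynomial. With M = A (coefficients from the trace and determinant):
  p(λ) = det(λ I - M) = λ^2 - 7λ + 11.
For λ^2 - 7λ + 11 the discriminant is 5. It is nonnegative but not a perfect square, so the roots are real and irrational: λ = (7 ± sqrt(5))/2 ≈ 4.618, 2.382.
Thus the eigenvalues (to 4 decimals) are 4.618 (modulus 4.618); 2.382 (modulus 2.382). The spectral radius is the largest modulus: r(A) = (7 + sqrt(5))/2 ≈ 4.618. (Cross-check: r(A) ≤ ||A||_2 ≈ 4.618; equality holds whenever A is normal, though it can also hold for some non-normal A.)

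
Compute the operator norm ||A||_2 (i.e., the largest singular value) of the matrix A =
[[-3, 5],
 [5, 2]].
||A||_2 = sqrt((63 + sqrt(125))/2) ≈ 6.0902 (= sqrt(largest eigenvalue of A^T A))

||A||_2 = sigma_max(A) = sqrt(lambda_max(A^T A)). Form the symmetric matrix M = A^T A =
[[34, -5],
 [-5, 29]].
Its characteristic polynomial (trace, determinant of M give the coefficients) is
  p(λ) = det(λ I - M) = λ^2 - 63λ + 961.
For λ^2 - 63λ + 961 the discriminant is 125. It is nonnegative but not a perfect square, so the roots are real and irrational: λ = (63 ± sqrt(125))/2 ≈ 37.0902, 25.9098.
So the eigenvalues of A^T A are ≈ 25.9098, 37.0902 (all ≥ 0, as they must be for A^T A). The largest is λ_max = (63 + sqrt(125))/2 ≈ 37.0902, hence ||A||_2 = sqrt(λ_max) = sqrt((63 + sqrt(125))/2) ≈ 6.0902.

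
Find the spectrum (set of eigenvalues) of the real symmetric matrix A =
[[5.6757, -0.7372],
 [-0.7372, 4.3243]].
sigma(A) ≈ {4, 6}

A is real symmetric, so its spectrum consists of real eigenvalues. Expanding the characteristic polynomial of the displayed matrix gives
  det(λ I - A) = p(λ) = λ^2 + (-10)λ + (24).
Solving p(λ) = 0 yields eigenvalues ≈ 4, 6. (A is shown rounded to 4 decimals, so these recover the underlying integer eigenvalues to within that precision.)
Verification: the trace of A = 10 equals the sum of eigenvalues 10, and det(A) ≈ 24.0000 matches the eigenvalue product 24.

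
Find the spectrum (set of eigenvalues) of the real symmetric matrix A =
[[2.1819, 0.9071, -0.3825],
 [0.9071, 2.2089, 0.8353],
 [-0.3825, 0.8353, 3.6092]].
sigma(A) ≈ {1, 3, 4}

A is real symmetric, so its spectrum consists of real eigenvalues. Expanding the characteristic polynomial of the displayed matrix gives
  det(λ I - A) = p(λ) = λ^3 + (-8)λ^2 + (19)λ + (-12).
Solving p(λ) = 0 yields eigenvalues ≈ 1, 3, 4. (A is shown rounded to 4 decimals, so these recover the underlying integer eigenvalues to within that precision.)
Verification: the trace of A = 8 equals the sum of eigenvalues 8, and det(A) ≈ 12.0000 matches the eigenvalue product 12.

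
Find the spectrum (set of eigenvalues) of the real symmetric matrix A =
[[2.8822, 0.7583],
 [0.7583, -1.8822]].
sigma(A) ≈ {-2, 3}

A is real symmetric, so its spectrum consists of real eigenvalues. Expanding the characteristic polynomial of the displayed matrix gives
  det(λ I - A) = p(λ) = λ^2 + (-1)λ + (-6).
Solving p(λ) = 0 yields eigenvalues ≈ -2, 3. (A is shown rounded to 4 decimals, so these recover the underlying integer eigenvalues to within that precision.)
Verification: the trace of A = 1 equals the sum of eigenvalues 1, and det(A) ≈ -5.9999 matches the eigenvalue product -6.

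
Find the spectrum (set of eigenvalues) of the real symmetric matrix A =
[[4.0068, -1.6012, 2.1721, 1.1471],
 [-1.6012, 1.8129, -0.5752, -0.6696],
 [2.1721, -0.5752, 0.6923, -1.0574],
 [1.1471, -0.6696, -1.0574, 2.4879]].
sigma(A) ≈ {-1, 1, 3, 6}

A is real symmetric, so its spectrum consists of real eigenvalues. Expanding the characteristic polynomial of the displayed matrix gives
  det(λ I - A) = p(λ) = λ^4 + (-9)λ^3 + (17)λ^2 + (9.0025)λ + (-18.0013).
Solving p(λ) = 0 yields eigenvalues ≈ -1, 1, 3, 6. (A is shown rounded to 4 decimals, so these recover the underlying integer eigenvalues to within that precision.)
Verification: the trace of A = 9 equals the sum of eigenvalues 9, and det(A) ≈ -18.0013 matches the eigenvalue product -18.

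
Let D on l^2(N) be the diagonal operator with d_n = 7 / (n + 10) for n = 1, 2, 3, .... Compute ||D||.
||D|| = 7/11 (attained at n = 1)

For D diagonal, ||D|| = sup_n |d_n| = sup_n 7/(n + 10). This is positive and strictly decreasing in n, so the supremum is attained at n = 1: d_1 = 7/(1 + 10) = 7/11. Hence ||D|| = 7/11.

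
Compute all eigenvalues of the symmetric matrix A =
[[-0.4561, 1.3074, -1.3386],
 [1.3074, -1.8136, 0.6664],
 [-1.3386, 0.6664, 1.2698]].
sigma(A) ≈ {-3, 0, 2}

A is real symmetric, so its spectrum consists of real eigenvalues. Expanding the characteristic polynomial of the displayed matrix gives
  det(λ I - A) = p(λ) = λ^3 + (1)λ^2 + (-6)λ + (0).
Solving p(λ) = 0 yields eigenvalues ≈ -3, 0, 2. (A is shown rounded to 4 decimals, so these recover the underlying integer eigenvalues to within that precision.)
Verification: the trace of A = -1 equals the sum of eigenvalues -1, and det(A) ≈ -0.0004 matches the eigenvalue product 0.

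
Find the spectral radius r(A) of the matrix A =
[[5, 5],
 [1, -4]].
r(A) = (1 + sqrt(101))/2 ≈ 5.5249

The eigenvalues of A are the roots of its characteristic polynomial. With M = A (coefficients from the trace and determinant):
  p(λ) = det(λ I - M) = λ^2 - λ - 25.
For λ^2 - λ - 25 the discriminant is 101. It is nonnegative but not a perfect square, so the roots are real and irrational: λ = (1 ± sqrt(101))/2 ≈ 5.5249, -4.5249.
Thus the eigenvalues (to 4 decimals) are 5.5249 (modulus 5.5249); -4.5249 (modulus 4.5249). The spectral radius is the largest modulus: r(A) = (1 + sqrt(101))/2 ≈ 5.5249. (Cross-check: r(A) ≤ ||A||_2 ≈ 7.4699; equality holds whenever A is normal, though it can also hold for some non-normal A.)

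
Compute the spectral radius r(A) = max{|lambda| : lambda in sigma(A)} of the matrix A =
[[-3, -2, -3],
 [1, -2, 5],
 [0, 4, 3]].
r(A) = (1 + sqrt(97))/2 ≈ 5.4244

The eigenvalues of A are the roots of its characteristic polynomial. With M = A (coefficients from the trace, the sum of principal 2x2 minors, and det A):
  p(λ) = det(λ I - M) = λ^3 + 2λ^2 - 27λ - 72.
By the rational root theorem any rational root is an integer divisor of 72. Testing λ = -3: p(-3) = -27 + 18 + 81 - 72 = 0, so λ = -3 is a root. Dividing out (λ + 3) leaves p(λ) = (λ + 3)(λ^2 - λ - 24). For λ^2 - λ - 24 the discriminant is 97. It is nonnegative but not a perfect square, so the roots are real and irrational: λ = (1 ± sqrt(97))/2 ≈ 5.4244, -4.4244.
Thus the eigenvalues (to 4 decimals) are 5.4244 (modulus 5.4244); -4.4244 (modulus 4.4244); -3 (modulus 3). The spectral radius is the largest modulus: r(A) = (1 + sqrt(97))/2 ≈ 5.4244. (Cross-check: r(A) ≤ ||A||_2 ≈ 7.1457; equality holds whenever A is normal, though it can also hold for some non-normal A.)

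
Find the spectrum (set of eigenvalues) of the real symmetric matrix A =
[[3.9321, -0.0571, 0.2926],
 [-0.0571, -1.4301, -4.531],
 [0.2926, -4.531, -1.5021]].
sigma(A) ≈ {-6, 3, 4}

A is real symmetric, so its spectrum consists of real eigenvalues. Expanding the characteristic polynomial of the displayed matrix gives
  det(λ I - A) = p(λ) = λ^3 + (-1)λ^2 + (-30)λ + (72).
Solving p(λ) = 0 yields eigenvalues ≈ -6, 3, 4. (A is shown rounded to 4 decimals, so these recover the underlying integer eigenvalues to within that precision.)
Verification: the trace of A = 1 equals the sum of eigenvalues 1, and det(A) ≈ -72.0004 matches the eigenvalue product -72.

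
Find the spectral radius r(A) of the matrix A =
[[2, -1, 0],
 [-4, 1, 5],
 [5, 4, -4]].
r(A) ≈ 7.0101

The eigenvalues of A are the roots of its characteristic polynomial. With M = A (coefficients from the trace, the sum of principal 2x2 minors, and det A):
  p(λ) = det(λ I - M) = λ^3 + λ^2 - 34λ + 57.
No integer candidate from the rational root theorem (±divisors of 57) is a root, so the roots are irrational. The cubic discriminant is Δ = 35537 > 0, so there are three distinct real roots. p(-8) = -119 and p(-7) = 1 have opposite signs, so a root lies in (-8, -7); Newton's method refines it to λ ≈ -7.0101. p(2) = 1 and p(3) = -9 have opposite signs, so a root lies in (2, 3); Newton's method refines it to λ ≈ 2.0568. p(3) = -9 and p(4) = 1 have opposite signs, so a root lies in (3, 4); Newton's method refines it to λ ≈ 3.9533. Check (Vieta): the three roots sum to -1, matching tr M = -1.
Thus the eigenvalues (to 4 decimals) are -7.0101 (modulus 7.0101); 2.0568 (modulus 2.0568); 3.9533 (modulus 3.9533). The spectral radius is the largest modulus: r(A) ≈ 7.0101. (Cross-check: r(A) ≤ ||A||_2 ≈ 9.3578; equality holds whenever A is normal, though it can also hold for some non-normal A.)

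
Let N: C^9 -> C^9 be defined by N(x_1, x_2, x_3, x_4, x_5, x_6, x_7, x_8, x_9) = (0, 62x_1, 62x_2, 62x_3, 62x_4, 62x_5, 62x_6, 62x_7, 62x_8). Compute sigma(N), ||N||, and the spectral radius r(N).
sigma(N) = {0}; ||N|| = 62; r(N) = 0. (N is nilpotent with N^9 = 0.)

On C^9, N is a strictly lower-triangular matrix with 62 on the subdiagonal and zeros elsewhere, so its characteristic polynomial is lambda^9 and every eigenvalue is 0: sigma(N) = {0}. For the operator norm, N e_i = 62e_{i+1} for i = 1, ..., 8 and N e_9 = 0, so the singular values of N are 62 (with multiplicity 8) and 0; hence ||N|| = 62. The spectral radius r(N) = max|lambda| = 0. Note ||N|| > r(N) — characteristic of non-normal nilpotent operators. Indeed N^9 = 0.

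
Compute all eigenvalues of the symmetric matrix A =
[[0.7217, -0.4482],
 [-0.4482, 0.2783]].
sigma(A) ≈ {0, 1}

A is real symmetric, so its spectrum consists of real eigenvalues. Expanding the characteristic polynomial of the displayed matrix gives
  det(λ I - A) = p(λ) = λ^2 + (-1)λ + (0).
Solving p(λ) = 0 yields eigenvalues ≈ 0, 1. (A is shown rounded to 4 decimals, so these recover the underlying integer eigenvalues to within that precision.)
Verification: the trace of A = 1 equals the sum of eigenvalues 1, and det(A) ≈ -0.0000 matches the eigenvalue product 0.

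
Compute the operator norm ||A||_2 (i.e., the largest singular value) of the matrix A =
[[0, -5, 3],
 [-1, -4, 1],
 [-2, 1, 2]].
||A||_2 ≈ 7.097 (= sqrt(largest eigenvalue of A^T A))

||A||_2 = sigma_max(A) = sqrt(lambda_max(A^T A)). Form the symmetric matrix M = A^T A =
[[5, 2, -5],
 [2, 42, -17],
 [-5, -17, 14]].
Its characteristic polynomial (trace, sum of principal 2x2 minors, determinant of M give the coefficients) is
  p(λ) = det(λ I - M) = λ^3 - 61λ^2 + 550λ - 729.
No integer candidate from the rational root theorem (±divisors of 729) is a root, so the roots are irrational. The cubic discriminant is Δ = 224120097 > 0, so there are three distinct real roots. p(1) = -239 and p(2) = 135 have opposite signs, so a root lies in (1, 2); Newton's method refines it to λ ≈ 1.6029. p(9) = 9 and p(10) = -329 have opposite signs, so a root lies in (9, 10); Newton's method refines it to λ ≈ 9.0294. p(50) = -729 and p(51) = 1311 have opposite signs, so a root lies in (50, 51); Newton's method refines it to λ ≈ 50.3677. Check (Vieta): the three roots sum to 61, matching tr M = 61.
So the eigenvalues of A^T A are ≈ 1.6029, 9.0294, 50.3677 (all ≥ 0, as they must be for A^T A). The largest is λ_max ≈ 50.3677, hence ||A||_2 = sqrt(λ_max) ≈ 7.097.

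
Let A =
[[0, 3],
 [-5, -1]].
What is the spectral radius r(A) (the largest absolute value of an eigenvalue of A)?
r(A) = sqrt(15) ≈ 3.873

The eigenvalues of A are the roots of its characteristic polynomial. With M = A (coefficients from the trace and determinant):
  p(λ) = det(λ I - M) = λ^2 + λ + 15.
For λ^2 + λ + 15 the discriminant is -59. It is negative, so the roots are the complex-conjugate pair λ = -1/2 ± (sqrt(59)/2) i ≈ -0.5 ± 3.8406i. For a conjugate pair the product of the roots equals the constant term, so |λ|^2 = 15 and |λ| = sqrt(15) ≈ 3.873.
Thus the eigenvalues (to 4 decimals) are -0.5 ± 3.8406i (modulus 3.873). The spectral radius is the largest modulus: r(A) = sqrt(15) ≈ 3.873. (Cross-check: r(A) ≤ ||A||_2 ≈ 5.1492; equality holds whenever A is normal, though it can also hold for some non-normal A.)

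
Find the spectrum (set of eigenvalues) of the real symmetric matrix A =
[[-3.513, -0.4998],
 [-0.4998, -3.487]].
sigma(A) ≈ {-4, -3}

A is real symmetric, so its spectrum consists of real eigenvalues. Expanding the characteristic polynomial of the displayed matrix gives
  det(λ I - A) = p(λ) = λ^2 + (7)λ + (12).
Solving p(λ) = 0 yields eigenvalues ≈ -4, -3. (A is shown rounded to 4 decimals, so these recover the underlying integer eigenvalues to within that precision.)
Verification: the trace of A = -7 equals the sum of eigenvalues -7, and det(A) ≈ 12.0000 matches the eigenvalue product 12.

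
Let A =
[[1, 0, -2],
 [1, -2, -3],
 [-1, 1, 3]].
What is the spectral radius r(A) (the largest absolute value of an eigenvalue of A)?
r(A) ≈ 3.1642

The eigenvalues of A are the roots of its characteristic polynomial. With M = A (coefficients from the trace, the sum of principal 2x2 minors, and det A):
  p(λ) = det(λ I - M) = λ^3 - 2λ^2 - 4λ + 1.
No integer candidate from the rational root theorem (±divisors of 1) is a root, so the roots are irrational. The cubic discriminant is Δ = 469 > 0, so there are three distinct real roots. p(-2) = -7 and p(-1) = 2 have opposite signs, so a root lies in (-2, -1); Newton's method refines it to λ ≈ -1.3914. p(0) = 1 and p(1) = -4 have opposite signs, so a root lies in (0, 1); Newton's method refines it to λ ≈ 0.2271. p(3) = -2 and p(4) = 17 have opposite signs, so a root lies in (3, 4); Newton's method refines it to λ ≈ 3.1642. Check (Vieta): the three roots sum to 2, matching tr M = 2.
Thus the eigenvalues (to 4 decimals) are -1.3914 (modulus 1.3914); 0.2271 (modulus 0.2271); 3.1642 (modulus 3.1642). The spectral radius is the largest modulus: r(A) ≈ 3.1642. (Cross-check: r(A) ≤ ||A||_2 ≈ 5.3584; equality holds whenever A is normal, though it can also hold for some non-normal A.)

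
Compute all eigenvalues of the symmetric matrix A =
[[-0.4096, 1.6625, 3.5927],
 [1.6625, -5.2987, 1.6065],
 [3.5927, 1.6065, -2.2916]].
sigma(A) ≈ {-6, -5, 3}

A is real symmetric, so its spectrum consists of real eigenvalues. Expanding the characteristic polynomial of the displayed matrix gives
  det(λ I - A) = p(λ) = λ^3 + (8)λ^2 + (-3)λ + (-90.0011).
Solving p(λ) = 0 yields eigenvalues ≈ -6, -5, 3. (A is shown rounded to 4 decimals, so these recover the underlying integer eigenvalues to within that precision.)
Verification: the trace of A = -8 equals the sum of eigenvalues -8, and det(A) ≈ 90.0011 matches the eigenvalue product 90.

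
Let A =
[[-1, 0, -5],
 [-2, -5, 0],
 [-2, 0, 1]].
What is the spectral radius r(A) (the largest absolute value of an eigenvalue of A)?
r(A) = 5

The eigenvalues of A are the roots of its characteristic polynomial. With M = A (coefficients from the trace, the sum of principal 2x2 minors, and det A):
  p(λ) = det(λ I - M) = λ^3 + 5λ^2 - 11λ - 55.
By the rational root theorem any rational root is an integer divisor of 55. Testing λ = -5: p(-5) = -125 + 125 + 55 - 55 = 0, so λ = -5 is a root. Dividing out (λ + 5) leaves p(λ) = (λ + 5)(λ^2 - 11). For λ^2 - 11 the discriminant is 44. It is nonnegative but not a perfect square, so the roots are real and irrational: λ = ± sqrt(44)/2 ≈ 3.3166, -3.3166.
Thus the eigenvalues (to 4 decimals) are 3.3166 (modulus 3.3166); -3.3166 (modulus 3.3166); -5 (modulus 5). The spectral radius is the largest modulus: r(A) = 5. (Cross-check: r(A) ≤ ||A||_2 ≈ 5.4985; equality holds whenever A is normal, though it can also hold for some non-normal A.)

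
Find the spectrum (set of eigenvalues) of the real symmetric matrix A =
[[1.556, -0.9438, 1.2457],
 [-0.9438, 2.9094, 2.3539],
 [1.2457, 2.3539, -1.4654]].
sigma(A) ≈ {-3, 2, 4}

A is real symmetric, so its spectrum consists of real eigenvalues. Expanding the characteristic polynomial of the displayed matrix gives
  det(λ I - A) = p(λ) = λ^3 + (-3)λ^2 + (-10)λ + (24).
Solving p(λ) = 0 yields eigenvalues ≈ -3, 2, 4. (A is shown rounded to 4 decimals, so these recover the underlying integer eigenvalues to within that precision.)
Verification: the trace of A = 3 equals the sum of eigenvalues 3, and det(A) ≈ -23.9998 matches the eigenvalue product -24.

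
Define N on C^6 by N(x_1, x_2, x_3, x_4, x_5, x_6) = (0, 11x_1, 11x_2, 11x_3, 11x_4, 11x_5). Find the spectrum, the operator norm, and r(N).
sigma(N) = {0}; ||N|| = 11; r(N) = 0. (N is nilpotent with N^6 = 0.)

On C^6, N is a strictly lower-triangular matrix with 11 on the subdiagonal and zeros elsewhere, so its characteristic polynomial is lambda^6 and every eigenvalue is 0: sigma(N) = {0}. For the operator norm, N e_i = 11e_{i+1} for i = 1, ..., 5 and N e_6 = 0, so the singular values of N are 11 (with multiplicity 5) and 0; hence ||N|| = 11. The spectral radius r(N) = max|lambda| = 0. Note ||N|| > r(N) — characteristic of non-normal nilpotent operators. Indeed N^6 = 0.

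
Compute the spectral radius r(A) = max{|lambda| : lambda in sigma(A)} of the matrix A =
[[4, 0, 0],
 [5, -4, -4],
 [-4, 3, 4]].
r(A) = 4

The eigenvalues of A are the roots of its characteristic polynomial. With M = A (coefficients from the trace, the sum of principal 2x2 minors, and det A):
  p(λ) = det(λ I - M) = λ^3 - 4λ^2 - 4λ + 16.
By the rational root theorem any rational root is an integer divisor of 16. Testing λ = -2: p(-2) = -8 - 16 + 8 + 16 = 0, so λ = -2 is a root. Dividing out (λ + 2) leaves p(λ) = (λ + 2)(λ^2 - 6λ + 8). For λ^2 - 6λ + 8 the discriminant is 4. It is a perfect square (2^2), so the roots are rational: λ = (6 ± 2)/2 = 4, 2.
Thus the eigenvalues (to 4 decimals) are 4 (modulus 4); 2 (modulus 2); -2 (modulus 2). The spectral radius is the largest modulus: r(A) = 4. (Cross-check: r(A) ≤ ||A||_2 ≈ 10.2482; equality holds whenever A is normal, though it can also hold for some non-normal A.)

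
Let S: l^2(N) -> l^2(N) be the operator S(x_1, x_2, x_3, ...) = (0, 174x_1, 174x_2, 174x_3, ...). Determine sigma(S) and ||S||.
sigma(S) = closed disk {z in C : |z| ≤ 174}; ||S|| = 174

Note S = 174·U where U is the unit right shift (U x)_k = x_{k-1} (with x_0 := 0); so ||S|| = 174||U|| and sigma(S) = 174·sigma(U). ||S x||^2 = sum_{k≥1} |174x_k|^2 = 30276||x||^2, so ||S|| = 174 and sigma(S) ⊂ {|z| ≤ 174}. For any |lambda| < 174, the equation (S - lambda I) x = 0 forces x_1 = 0, then 174x_k = lambda x_{k+1} ⇒ x = 0, so S has no eigenvalues. But (S - lambda I) is not surjective for |lambda| < 174: solving (S - lambda I) x = e_1 would require x_n proportional to (lambda/174)^(-n), which is not in l^2. So every |lambda| < 174 lies in the residual spectrum. The boundary |lambda| = 174 is in the approximate point spectrum (the spectrum is closed). Hence sigma(S) is the closed disk of radius 174.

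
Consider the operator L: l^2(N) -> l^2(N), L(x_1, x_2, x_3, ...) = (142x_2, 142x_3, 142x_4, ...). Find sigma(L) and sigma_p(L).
sigma(L) = closed disk {z in C : |z| ≤ 142}; sigma_p(L) = open disk {z in C : |z| < 142}

Note L = 142·V where V is the unit left shift (V x)_k = x_{k+1}; so sigma(L) = 142·sigma(V) and ||L|| = 142||V||. ||L x||^2 = 20164sum_{k≥2} |x_k|^2 ≤ 20164||x||^2, with equality on {x : x_1 = 0}, so ||L|| = 142. For any lambda with |lambda| < 142, set r = lambda/142 (|r| < 1); the vector x = (1, r, r^2, ...) is in l^2 and satisfies L x = 142(r, r^2, ...) = lambda x, so lambda is an eigenvalue. On the boundary |lambda| = 142 the geometric series diverges, so no l^2 eigenvector exists, but these lambda lie in the approximate point spectrum. Hence sigma(L) is the closed disk of radius 142 and sigma_p(L) is the open disk.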